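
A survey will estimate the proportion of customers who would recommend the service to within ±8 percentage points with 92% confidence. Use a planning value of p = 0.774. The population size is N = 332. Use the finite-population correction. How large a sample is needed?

68

For a proportion with margin E = 0.08 at 92% confidence, z = 1.751.
n = p̂(1−p̂)(z/E)² = 0.774 × 0.226 × (1.751/0.08)² = 83.80 — call this n₀.
Finite-population correction with N = 332: n = n₀ / (1 + (n₀−1)/N) = 83.80 / 1.249 = 67.09
Round up: n = 68.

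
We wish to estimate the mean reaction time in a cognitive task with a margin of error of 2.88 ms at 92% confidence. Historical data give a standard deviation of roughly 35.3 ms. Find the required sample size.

For a mean, the margin of error is E = z·σ/√n, so n = (zσ/E)².
At 92% confidence, z = 1.751.
n = (1.751 × 35.3 / 2.88)² = 460.61
Round up: n = 461.

461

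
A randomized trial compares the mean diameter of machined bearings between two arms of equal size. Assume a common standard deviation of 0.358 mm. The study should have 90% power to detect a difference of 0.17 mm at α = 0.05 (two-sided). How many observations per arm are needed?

For two equal groups, n per group = 2·((z_{α/2} + z_β)·σ/δ)².
z_{α/2} = 1.960; z_β = 1.282 (power 90%).
n = 2 × (3.242 × 0.358 / 0.17)² = 2 × 46.61 = 93.22
Round up: n = 94 per group.

94 per group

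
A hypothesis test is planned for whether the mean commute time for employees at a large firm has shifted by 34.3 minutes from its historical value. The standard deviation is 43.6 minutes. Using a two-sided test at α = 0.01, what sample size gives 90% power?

For a one-sample z-test, n = ((z_{α/2} + z_β)·σ/δ)².
z_{α/2} = 2.576 (two-sided α = 0.01); z_β = 1.282 (power 90% → β = 0.1).
n = (3.858 × 43.6 / 34.3)² = 24.05
Round up: n = 25.

25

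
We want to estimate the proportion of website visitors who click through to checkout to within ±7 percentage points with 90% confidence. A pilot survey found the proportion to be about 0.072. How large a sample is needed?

For a proportion with margin E = 0.07 at 90% confidence, z = 1.645.
n = p̂(1−p̂)(z/E)² = 0.072 × 0.928 × (1.645/0.07)² = 36.90
Round up: n = 37.

n = 37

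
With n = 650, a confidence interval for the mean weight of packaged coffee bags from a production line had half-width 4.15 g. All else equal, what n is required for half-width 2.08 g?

Margin of error scales as 1/√n, so n₂ = n₁·(E₁/E₂)².
n₂ = 650 × (4.15/2.08)² = 650 × 3.981 = 2587.65
Round up: n₂ = 2588.

n = 2588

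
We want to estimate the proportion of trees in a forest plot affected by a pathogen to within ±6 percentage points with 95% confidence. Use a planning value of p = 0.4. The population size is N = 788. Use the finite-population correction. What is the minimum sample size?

For a proportion with margin E = 0.06 at 95% confidence, z = 1.960.
n = p̂(1−p̂)(z/E)² = 0.4 × 0.6 × (1.960/0.06)² = 256.11 — call this n₀.
Finite-population correction with N = 788: n = n₀ / (1 + (n₀−1)/N) = 256.11 / 1.324 = 193.44
Round up: n = 194.

n = 194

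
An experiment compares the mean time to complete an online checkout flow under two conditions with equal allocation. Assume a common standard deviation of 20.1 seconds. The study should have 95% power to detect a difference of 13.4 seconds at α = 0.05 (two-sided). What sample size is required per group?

For two equal groups, n per group = 2·((z_{α/2} + z_β)·σ/δ)².
z_{α/2} = 1.960; z_β = 1.645 (power 95%).
n = 2 × (3.605 × 20.1 / 13.4)² = 2 × 29.24 = 58.48
Round up: n = 59 per group.

59 per group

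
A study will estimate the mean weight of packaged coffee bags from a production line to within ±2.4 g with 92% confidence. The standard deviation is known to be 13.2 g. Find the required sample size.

n = 93

For a mean, the margin of error is E = z·σ/√n, so n = (zσ/E)².
At 92% confidence, z = 1.751.
n = (1.751 × 13.2 / 2.4)² = 92.75
Round up: n = 93.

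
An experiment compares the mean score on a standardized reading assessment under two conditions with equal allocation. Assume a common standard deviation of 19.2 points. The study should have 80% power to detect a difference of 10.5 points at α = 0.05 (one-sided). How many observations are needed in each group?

For two equal groups, n per group = 2·((z_α + z_β)·σ/δ)².
z_α = 1.645; z_β = 0.842 (power 80%).
n = 2 × (2.487 × 19.2 / 10.5)² = 2 × 20.68 = 41.36
Round up: n = 42 per group.

42 per group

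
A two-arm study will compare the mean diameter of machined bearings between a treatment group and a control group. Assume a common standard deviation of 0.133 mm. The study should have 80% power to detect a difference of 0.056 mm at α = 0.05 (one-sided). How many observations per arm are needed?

For two equal groups, n per group = 2·((z_α + z_β)·σ/δ)².
z_α = 1.645; z_β = 0.842 (power 80%).
n = 2 × (2.487 × 0.133 / 0.056)² = 2 × 34.89 = 69.78
Round up: n = 70 per group.

70 per group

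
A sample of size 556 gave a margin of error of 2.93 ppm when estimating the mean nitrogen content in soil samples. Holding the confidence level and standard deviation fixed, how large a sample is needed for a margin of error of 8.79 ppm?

Margin of error scales as 1/√n, so n₂ = n₁·(E₁/E₂)².
n₂ = 556 × (2.93/8.79)² = 556 × 0.1111 = 61.77
Round up: n₂ = 62.

62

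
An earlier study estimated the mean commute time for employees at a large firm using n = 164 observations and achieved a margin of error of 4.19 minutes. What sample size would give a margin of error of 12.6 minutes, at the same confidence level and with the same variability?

Margin of error scales as 1/√n, so n₂ = n₁·(E₁/E₂)².
n₂ = 164 × (4.19/12.6)² = 164 × 0.1106 = 18.14
Round up: n₂ = 19.

19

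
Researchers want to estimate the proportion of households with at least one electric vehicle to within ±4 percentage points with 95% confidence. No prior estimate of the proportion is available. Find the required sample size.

For a proportion with margin E = 0.04 at 95% confidence, z = 1.960.
With no prior estimate, use p = 0.5, which maximizes p(1−p) at 0.25.
n = 0.25 × (z/E)² = 0.25 × (1.960/0.04)² = 600.25
Round up: n = 601.

n = 601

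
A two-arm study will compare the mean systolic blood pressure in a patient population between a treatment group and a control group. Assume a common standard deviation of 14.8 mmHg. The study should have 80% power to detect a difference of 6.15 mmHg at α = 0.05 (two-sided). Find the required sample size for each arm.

91 per group

For two equal groups, n per group = 2·((z_{α/2} + z_β)·σ/δ)².
z_{α/2} = 1.960; z_β = 0.842 (power 80%).
n = 2 × (2.802 × 14.8 / 6.15)² = 2 × 45.47 = 90.94
Round up: n = 91 per group.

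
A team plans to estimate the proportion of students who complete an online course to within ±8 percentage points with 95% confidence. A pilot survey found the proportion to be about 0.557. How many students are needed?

For a proportion with margin E = 0.08 at 95% confidence, z = 1.960.
n = p̂(1−p̂)(z/E)² = 0.557 × 0.443 × (1.960/0.08)² = 148.11
Round up: n = 149.

149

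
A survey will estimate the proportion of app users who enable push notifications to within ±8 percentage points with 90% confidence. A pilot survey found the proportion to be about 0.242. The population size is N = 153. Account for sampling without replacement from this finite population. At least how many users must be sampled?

52

For a proportion with margin E = 0.08 at 90% confidence, z = 1.645.
n = p̂(1−p̂)(z/E)² = 0.242 × 0.758 × (1.645/0.08)² = 77.56 — call this n₀.
Finite-population correction with N = 153: n = n₀ / (1 + (n₀−1)/N) = 77.56 / 1.5 = 51.71
Round up: n = 52.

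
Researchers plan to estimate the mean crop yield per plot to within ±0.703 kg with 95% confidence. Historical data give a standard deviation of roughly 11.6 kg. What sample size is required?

For a mean, the margin of error is E = z·σ/√n, so n = (zσ/E)².
At 95% confidence, z = 1.960.
n = (1.960 × 11.6 / 0.703)² = 1045.97
Round up: n = 1046.

n = 1046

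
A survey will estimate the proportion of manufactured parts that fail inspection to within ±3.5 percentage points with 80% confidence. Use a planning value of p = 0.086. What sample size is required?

For a proportion with margin E = 0.035 at 80% confidence, z = 1.282.
n = p̂(1−p̂)(z/E)² = 0.086 × 0.914 × (1.282/0.035)² = 105.46
Round up: n = 106.

n = 106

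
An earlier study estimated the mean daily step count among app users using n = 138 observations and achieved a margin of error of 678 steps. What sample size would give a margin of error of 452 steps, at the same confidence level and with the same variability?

Margin of error scales as 1/√n, so n₂ = n₁·(E₁/E₂)².
n₂ = 138 × (678/452)² = 138 × 2.25 = 310.50
Round up: n₂ = 311.

311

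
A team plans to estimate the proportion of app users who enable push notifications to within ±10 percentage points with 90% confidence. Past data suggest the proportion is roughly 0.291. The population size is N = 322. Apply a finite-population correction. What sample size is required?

For a proportion with margin E = 0.1 at 90% confidence, z = 1.645.
n = p̂(1−p̂)(z/E)² = 0.291 × 0.709 × (1.645/0.1)² = 55.83 — call this n₀.
Finite-population correction with N = 322: n = n₀ / (1 + (n₀−1)/N) = 55.83 / 1.17 = 47.72
Round up: n = 48.

48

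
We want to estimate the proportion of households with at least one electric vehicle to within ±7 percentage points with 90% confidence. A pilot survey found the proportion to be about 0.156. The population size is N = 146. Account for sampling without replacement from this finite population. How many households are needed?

49

For a proportion with margin E = 0.07 at 90% confidence, z = 1.645.
n = p̂(1−p̂)(z/E)² = 0.156 × 0.844 × (1.645/0.07)² = 72.71 — call this n₀.
Finite-population correction with N = 146: n = n₀ / (1 + (n₀−1)/N) = 72.71 / 1.491 = 48.77
Round up: n = 49.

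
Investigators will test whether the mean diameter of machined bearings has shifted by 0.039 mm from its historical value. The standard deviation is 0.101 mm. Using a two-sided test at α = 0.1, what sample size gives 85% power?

For a one-sample z-test, n = ((z_{α/2} + z_β)·σ/δ)².
z_{α/2} = 1.645 (two-sided α = 0.1); z_β = 1.036 (power 85% → β = 0.15).
n = (2.681 × 0.101 / 0.039)² = 48.21
Round up: n = 49.

n = 49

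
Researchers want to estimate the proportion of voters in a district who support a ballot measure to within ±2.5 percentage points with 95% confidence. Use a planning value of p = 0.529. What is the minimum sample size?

1532

For a proportion with margin E = 0.025 at 95% confidence, z = 1.960.
n = p̂(1−p̂)(z/E)² = 0.529 × 0.471 × (1.960/0.025)² = 1531.47
Round up: n = 1532.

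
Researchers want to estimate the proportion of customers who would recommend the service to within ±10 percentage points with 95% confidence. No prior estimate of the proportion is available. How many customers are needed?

n = 97

For a proportion with margin E = 0.1 at 95% confidence, z = 1.960.
With no prior estimate, use p = 0.5, which maximizes p(1−p) at 0.25.
n = 0.25 × (z/E)² = 0.25 × (1.960/0.1)² = 96.04
Round up: n = 97.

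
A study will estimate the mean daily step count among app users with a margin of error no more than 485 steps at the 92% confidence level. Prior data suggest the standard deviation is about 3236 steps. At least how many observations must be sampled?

For a mean, the margin of error is E = z·σ/√n, so n = (zσ/E)².
At 92% confidence, z = 1.751.
n = (1.751 × 3236 / 485)² = 136.49
Round up: n = 137.

137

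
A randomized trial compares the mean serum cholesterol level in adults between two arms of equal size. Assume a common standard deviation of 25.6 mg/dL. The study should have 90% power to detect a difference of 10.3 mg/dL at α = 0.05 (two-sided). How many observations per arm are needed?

130 per group

For two equal groups, n per group = 2·((z_{α/2} + z_β)·σ/δ)².
z_{α/2} = 1.960; z_β = 1.282 (power 90%).
n = 2 × (3.242 × 25.6 / 10.3)² = 2 × 64.93 = 129.86
Round up: n = 130 per group.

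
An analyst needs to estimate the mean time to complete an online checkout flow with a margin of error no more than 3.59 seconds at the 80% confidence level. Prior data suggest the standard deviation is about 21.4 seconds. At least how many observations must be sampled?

For a mean, the margin of error is E = z·σ/√n, so n = (zσ/E)².
At 80% confidence, z = 1.282.
n = (1.282 × 21.4 / 3.59)² = 58.40
Round up: n = 59.

59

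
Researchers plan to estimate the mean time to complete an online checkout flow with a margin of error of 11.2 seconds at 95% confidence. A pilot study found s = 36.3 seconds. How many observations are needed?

41

For a mean, the margin of error is E = z·σ/√n, so n = (zσ/E)².
At 95% confidence, z = 1.960.
n = (1.960 × 36.3 / 11.2)² = 40.35
Round up: n = 41.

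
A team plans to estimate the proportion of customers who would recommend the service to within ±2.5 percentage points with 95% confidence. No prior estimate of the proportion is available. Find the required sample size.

1537

For a proportion with margin E = 0.025 at 95% confidence, z = 1.960.
With no prior estimate, use p = 0.5, which maximizes p(1−p) at 0.25.
n = 0.25 × (z/E)² = 0.25 × (1.960/0.025)² = 1536.64
Round up: n = 1537.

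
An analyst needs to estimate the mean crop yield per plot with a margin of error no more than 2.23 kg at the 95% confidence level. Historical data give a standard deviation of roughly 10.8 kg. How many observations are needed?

n = 91

For a mean, the margin of error is E = z·σ/√n, so n = (zσ/E)².
At 95% confidence, z = 1.960.
n = (1.960 × 10.8 / 2.23)² = 90.11
Round up: n = 91.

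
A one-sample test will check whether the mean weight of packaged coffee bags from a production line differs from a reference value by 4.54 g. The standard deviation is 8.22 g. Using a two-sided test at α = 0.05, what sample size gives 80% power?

n = 26

For a one-sample z-test, n = ((z_{α/2} + z_β)·σ/δ)².
z_{α/2} = 1.960 (two-sided α = 0.05); z_β = 0.842 (power 80% → β = 0.2).
n = (2.802 × 8.22 / 4.54)² = 25.74
Round up: n = 26.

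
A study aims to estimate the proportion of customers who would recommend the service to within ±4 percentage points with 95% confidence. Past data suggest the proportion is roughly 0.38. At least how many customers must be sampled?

For a proportion with margin E = 0.04 at 95% confidence, z = 1.960.
n = p̂(1−p̂)(z/E)² = 0.38 × 0.62 × (1.960/0.04)² = 565.68
Round up: n = 566.

566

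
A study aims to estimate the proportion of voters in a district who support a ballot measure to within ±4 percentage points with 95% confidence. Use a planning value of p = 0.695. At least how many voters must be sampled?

n = 509

For a proportion with margin E = 0.04 at 95% confidence, z = 1.960.
n = p̂(1−p̂)(z/E)² = 0.695 × 0.305 × (1.960/0.04)² = 508.95
Round up: n = 509.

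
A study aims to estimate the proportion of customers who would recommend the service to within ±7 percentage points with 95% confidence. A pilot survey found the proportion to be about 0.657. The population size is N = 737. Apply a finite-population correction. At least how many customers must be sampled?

143

For a proportion with margin E = 0.07 at 95% confidence, z = 1.960.
n = p̂(1−p̂)(z/E)² = 0.657 × 0.343 × (1.960/0.07)² = 176.68 — call this n₀.
Finite-population correction with N = 737: n = n₀ / (1 + (n₀−1)/N) = 176.68 / 1.238 = 142.71
Round up: n = 143.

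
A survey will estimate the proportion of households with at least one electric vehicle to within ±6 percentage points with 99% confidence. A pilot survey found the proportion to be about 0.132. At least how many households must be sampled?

For a proportion with margin E = 0.06 at 99% confidence, z = 2.576.
n = p̂(1−p̂)(z/E)² = 0.132 × 0.868 × (2.576/0.06)² = 211.19
Round up: n = 212.

n = 212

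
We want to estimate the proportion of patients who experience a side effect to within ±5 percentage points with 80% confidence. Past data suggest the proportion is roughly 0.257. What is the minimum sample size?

n = 126

For a proportion with margin E = 0.05 at 80% confidence, z = 1.282.
n = p̂(1−p̂)(z/E)² = 0.257 × 0.743 × (1.282/0.05)² = 125.53
Round up: n = 126.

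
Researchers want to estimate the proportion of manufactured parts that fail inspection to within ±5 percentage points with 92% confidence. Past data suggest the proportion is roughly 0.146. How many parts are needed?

For a proportion with margin E = 0.05 at 92% confidence, z = 1.751.
n = p̂(1−p̂)(z/E)² = 0.146 × 0.854 × (1.751/0.05)² = 152.91
Round up: n = 153.

153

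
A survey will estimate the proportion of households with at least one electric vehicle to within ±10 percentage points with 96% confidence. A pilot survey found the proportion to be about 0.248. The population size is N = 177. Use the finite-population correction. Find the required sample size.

For a proportion with margin E = 0.1 at 96% confidence, z = 2.054.
n = p̂(1−p̂)(z/E)² = 0.248 × 0.752 × (2.054/0.1)² = 78.68 — call this n₀.
Finite-population correction with N = 177: n = n₀ / (1 + (n₀−1)/N) = 78.68 / 1.439 = 54.68
Round up: n = 55.

n = 55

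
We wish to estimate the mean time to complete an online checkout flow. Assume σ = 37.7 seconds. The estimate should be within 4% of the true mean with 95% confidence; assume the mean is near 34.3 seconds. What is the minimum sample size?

For a mean, the margin of error is E = z·σ/√n, so n = (zσ/E)².
At 95% confidence, z = 1.960.
E = 4% of 34.3 = 1.372 seconds.
n = (1.960 × 37.7 / 1.372)² = 2900.59
Round up: n = 2901.

2901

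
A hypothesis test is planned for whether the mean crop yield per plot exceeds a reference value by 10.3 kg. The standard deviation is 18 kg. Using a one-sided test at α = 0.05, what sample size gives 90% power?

For a one-sample z-test, n = ((z_α + z_β)·σ/δ)².
z_α = 1.645 (one-sided α = 0.05); z_β = 1.282 (power 90% → β = 0.1).
n = (2.927 × 18 / 10.3)² = 26.16
Round up: n = 27.

27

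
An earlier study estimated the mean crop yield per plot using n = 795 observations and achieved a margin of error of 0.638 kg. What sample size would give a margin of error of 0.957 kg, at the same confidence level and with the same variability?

n = 354

Margin of error scales as 1/√n, so n₂ = n₁·(E₁/E₂)².
n₂ = 795 × (0.638/0.957)² = 795 × 0.4444 = 353.30
Round up: n₂ = 354.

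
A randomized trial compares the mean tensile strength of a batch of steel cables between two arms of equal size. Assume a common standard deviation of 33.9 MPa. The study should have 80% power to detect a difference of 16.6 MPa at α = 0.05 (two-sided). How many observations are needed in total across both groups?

132 total

For two equal groups, n per group = 2·((z_{α/2} + z_β)·σ/δ)².
z_{α/2} = 1.960; z_β = 0.842 (power 80%).
n = 2 × (2.802 × 33.9 / 16.6)² = 2 × 32.74 = 65.48
Round up: n = 66 per group.
Total across both groups: 2 × 66 = 132.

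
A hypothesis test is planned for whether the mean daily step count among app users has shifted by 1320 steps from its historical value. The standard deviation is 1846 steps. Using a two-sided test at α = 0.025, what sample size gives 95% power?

30

For a one-sample z-test, n = ((z_{α/2} + z_β)·σ/δ)².
z_{α/2} = 2.241 (two-sided α = 0.025); z_β = 1.645 (power 95% → β = 0.05).
n = (3.886 × 1846 / 1320)² = 29.53
Round up: n = 30.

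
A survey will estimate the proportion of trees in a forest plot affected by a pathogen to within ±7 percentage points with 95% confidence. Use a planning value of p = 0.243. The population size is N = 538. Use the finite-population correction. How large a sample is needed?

114

For a proportion with margin E = 0.07 at 95% confidence, z = 1.960.
n = p̂(1−p̂)(z/E)² = 0.243 × 0.757 × (1.960/0.07)² = 144.22 — call this n₀.
Finite-population correction with N = 538: n = n₀ / (1 + (n₀−1)/N) = 144.22 / 1.266 = 113.92
Round up: n = 114.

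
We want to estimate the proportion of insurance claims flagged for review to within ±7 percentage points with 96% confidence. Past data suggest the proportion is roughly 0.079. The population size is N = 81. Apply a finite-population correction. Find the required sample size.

36

For a proportion with margin E = 0.07 at 96% confidence, z = 2.054.
n = p̂(1−p̂)(z/E)² = 0.079 × 0.921 × (2.054/0.07)² = 62.65 — call this n₀.
Finite-population correction with N = 81: n = n₀ / (1 + (n₀−1)/N) = 62.65 / 1.761 = 35.58
Round up: n = 36.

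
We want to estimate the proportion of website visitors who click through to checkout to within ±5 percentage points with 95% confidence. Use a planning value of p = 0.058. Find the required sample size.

For a proportion with margin E = 0.05 at 95% confidence, z = 1.960.
n = p̂(1−p̂)(z/E)² = 0.058 × 0.942 × (1.960/0.05)² = 83.96
Round up: n = 84.

n = 84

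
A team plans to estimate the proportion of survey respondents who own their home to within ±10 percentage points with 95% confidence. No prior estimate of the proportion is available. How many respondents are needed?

For a proportion with margin E = 0.1 at 95% confidence, z = 1.960.
With no prior estimate, use p = 0.5, which maximizes p(1−p) at 0.25.
n = 0.25 × (z/E)² = 0.25 × (1.960/0.1)² = 96.04
Round up: n = 97.

97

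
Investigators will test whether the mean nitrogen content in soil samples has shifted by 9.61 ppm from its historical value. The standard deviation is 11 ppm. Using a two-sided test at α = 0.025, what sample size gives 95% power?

For a one-sample z-test, n = ((z_{α/2} + z_β)·σ/δ)².
z_{α/2} = 2.241 (two-sided α = 0.025); z_β = 1.645 (power 95% → β = 0.05).
n = (3.886 × 11 / 9.61)² = 19.79
Round up: n = 20.

n = 20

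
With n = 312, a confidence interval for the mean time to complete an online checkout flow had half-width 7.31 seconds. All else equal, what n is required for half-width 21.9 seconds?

Margin of error scales as 1/√n, so n₂ = n₁·(E₁/E₂)².
n₂ = 312 × (7.31/21.9)² = 312 × 0.1114 = 34.76
Round up: n₂ = 35.

35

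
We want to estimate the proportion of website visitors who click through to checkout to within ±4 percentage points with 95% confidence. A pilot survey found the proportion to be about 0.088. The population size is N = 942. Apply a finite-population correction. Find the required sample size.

161

For a proportion with margin E = 0.04 at 95% confidence, z = 1.960.
n = p̂(1−p̂)(z/E)² = 0.088 × 0.912 × (1.960/0.04)² = 192.69 — call this n₀.
Finite-population correction with N = 942: n = n₀ / (1 + (n₀−1)/N) = 192.69 / 1.203 = 160.17
Round up: n = 161.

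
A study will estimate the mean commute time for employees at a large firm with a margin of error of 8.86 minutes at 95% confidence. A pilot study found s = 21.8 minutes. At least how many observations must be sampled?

For a mean, the margin of error is E = z·σ/√n, so n = (zσ/E)².
At 95% confidence, z = 1.960.
n = (1.960 × 21.8 / 8.86)² = 23.26
Round up: n = 24.

24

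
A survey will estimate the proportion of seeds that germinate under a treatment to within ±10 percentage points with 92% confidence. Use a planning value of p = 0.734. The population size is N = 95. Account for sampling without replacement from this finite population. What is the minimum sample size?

37

For a proportion with margin E = 0.1 at 92% confidence, z = 1.751.
n = p̂(1−p̂)(z/E)² = 0.734 × 0.266 × (1.751/0.1)² = 59.86 — call this n₀.
Finite-population correction with N = 95: n = n₀ / (1 + (n₀−1)/N) = 59.86 / 1.62 = 36.95
Round up: n = 37.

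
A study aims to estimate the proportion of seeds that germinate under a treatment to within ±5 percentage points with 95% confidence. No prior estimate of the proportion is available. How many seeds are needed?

385

For a proportion with margin E = 0.05 at 95% confidence, z = 1.960.
With no prior estimate, use p = 0.5, which maximizes p(1−p) at 0.25.
n = 0.25 × (z/E)² = 0.25 × (1.960/0.05)² = 384.16
Round up: n = 385.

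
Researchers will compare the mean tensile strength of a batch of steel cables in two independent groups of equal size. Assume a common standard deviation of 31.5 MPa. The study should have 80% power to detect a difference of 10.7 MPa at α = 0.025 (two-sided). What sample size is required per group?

For two equal groups, n per group = 2·((z_{α/2} + z_β)·σ/δ)².
z_{α/2} = 2.241; z_β = 0.842 (power 80%).
n = 2 × (3.083 × 31.5 / 10.7)² = 2 × 82.38 = 164.76
Round up: n = 165 per group.

165 per group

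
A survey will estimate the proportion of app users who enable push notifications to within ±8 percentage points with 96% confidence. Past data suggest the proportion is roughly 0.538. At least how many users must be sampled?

164

For a proportion with margin E = 0.08 at 96% confidence, z = 2.054.
n = p̂(1−p̂)(z/E)² = 0.538 × 0.462 × (2.054/0.08)² = 163.85
Round up: n = 164.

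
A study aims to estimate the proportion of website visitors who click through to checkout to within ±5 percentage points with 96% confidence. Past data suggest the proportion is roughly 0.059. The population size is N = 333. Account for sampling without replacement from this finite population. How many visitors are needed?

For a proportion with margin E = 0.05 at 96% confidence, z = 2.054.
n = p̂(1−p̂)(z/E)² = 0.059 × 0.941 × (2.054/0.05)² = 93.69 — call this n₀.
Finite-population correction with N = 333: n = n₀ / (1 + (n₀−1)/N) = 93.69 / 1.278 = 73.31
Round up: n = 74.

74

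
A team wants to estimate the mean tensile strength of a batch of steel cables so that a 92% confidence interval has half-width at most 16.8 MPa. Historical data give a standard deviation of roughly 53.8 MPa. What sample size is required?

32

For a mean, the margin of error is E = z·σ/√n, so n = (zσ/E)².
At 92% confidence, z = 1.751.
n = (1.751 × 53.8 / 16.8)² = 31.44
Round up: n = 32.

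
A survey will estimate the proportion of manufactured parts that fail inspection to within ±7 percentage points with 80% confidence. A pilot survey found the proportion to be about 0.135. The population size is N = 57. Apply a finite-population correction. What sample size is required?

For a proportion with margin E = 0.07 at 80% confidence, z = 1.282.
n = p̂(1−p̂)(z/E)² = 0.135 × 0.865 × (1.282/0.07)² = 39.17 — call this n₀.
Finite-population correction with N = 57: n = n₀ / (1 + (n₀−1)/N) = 39.17 / 1.67 = 23.46
Round up: n = 24.

n = 24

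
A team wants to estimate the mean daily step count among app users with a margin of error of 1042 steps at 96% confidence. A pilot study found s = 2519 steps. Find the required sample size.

For a mean, the margin of error is E = z·σ/√n, so n = (zσ/E)².
At 96% confidence, z = 2.054.
n = (2.054 × 2519 / 1042)² = 24.66
Round up: n = 25.

n = 25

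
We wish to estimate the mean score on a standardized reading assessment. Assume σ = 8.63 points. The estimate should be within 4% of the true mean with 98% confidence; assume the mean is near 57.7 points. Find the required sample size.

n = 76

For a mean, the margin of error is E = z·σ/√n, so n = (zσ/E)².
At 98% confidence, z = 2.326.
E = 4% of 57.7 = 2.308 points.
n = (2.326 × 8.63 / 2.308)² = 75.64
Round up: n = 76.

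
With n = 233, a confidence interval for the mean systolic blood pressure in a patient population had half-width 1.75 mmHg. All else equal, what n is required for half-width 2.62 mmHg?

Margin of error scales as 1/√n, so n₂ = n₁·(E₁/E₂)².
n₂ = 233 × (1.75/2.62)² = 233 × 0.4461 = 103.94
Round up: n₂ = 104.

n = 104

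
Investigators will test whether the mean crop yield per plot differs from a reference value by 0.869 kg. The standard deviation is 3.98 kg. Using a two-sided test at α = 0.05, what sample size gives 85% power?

For a one-sample z-test, n = ((z_{α/2} + z_β)·σ/δ)².
z_{α/2} = 1.960 (two-sided α = 0.05); z_β = 1.036 (power 85% → β = 0.15).
n = (2.996 × 3.98 / 0.869)² = 188.28
Round up: n = 189.

n = 189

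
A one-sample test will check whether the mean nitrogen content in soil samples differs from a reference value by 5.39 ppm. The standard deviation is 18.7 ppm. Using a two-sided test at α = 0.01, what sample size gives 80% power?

141

For a one-sample z-test, n = ((z_{α/2} + z_β)·σ/δ)².
z_{α/2} = 2.576 (two-sided α = 0.01); z_β = 0.842 (power 80% → β = 0.2).
n = (3.418 × 18.7 / 5.39)² = 140.62
Round up: n = 141.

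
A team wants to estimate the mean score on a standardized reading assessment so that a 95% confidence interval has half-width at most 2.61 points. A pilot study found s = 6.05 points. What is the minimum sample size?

n = 21

For a mean, the margin of error is E = z·σ/√n, so n = (zσ/E)².
At 95% confidence, z = 1.960.
n = (1.960 × 6.05 / 2.61)² = 20.64
Round up: n = 21.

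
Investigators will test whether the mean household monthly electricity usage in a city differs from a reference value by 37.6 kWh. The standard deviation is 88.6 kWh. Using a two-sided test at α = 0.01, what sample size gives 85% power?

n = 73

For a one-sample z-test, n = ((z_{α/2} + z_β)·σ/δ)².
z_{α/2} = 2.576 (two-sided α = 0.01); z_β = 1.036 (power 85% → β = 0.15).
n = (3.612 × 88.6 / 37.6)² = 72.44
Round up: n = 73.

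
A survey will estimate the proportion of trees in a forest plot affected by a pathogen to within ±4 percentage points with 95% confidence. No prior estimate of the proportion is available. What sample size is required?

601

For a proportion with margin E = 0.04 at 95% confidence, z = 1.960.
With no prior estimate, use p = 0.5, which maximizes p(1−p) at 0.25.
n = 0.25 × (z/E)² = 0.25 × (1.960/0.04)² = 600.25
Round up: n = 601.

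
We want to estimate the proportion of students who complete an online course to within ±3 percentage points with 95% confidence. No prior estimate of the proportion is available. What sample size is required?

For a proportion with margin E = 0.03 at 95% confidence, z = 1.960.
With no prior estimate, use p = 0.5, which maximizes p(1−p) at 0.25.
n = 0.25 × (z/E)² = 0.25 × (1.960/0.03)² = 1067.11
Round up: n = 1068.

n = 1068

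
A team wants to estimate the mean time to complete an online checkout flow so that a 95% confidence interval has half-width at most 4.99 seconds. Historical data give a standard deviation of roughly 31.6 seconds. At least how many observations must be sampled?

For a mean, the margin of error is E = z·σ/√n, so n = (zσ/E)².
At 95% confidence, z = 1.960.
n = (1.960 × 31.6 / 4.99)² = 154.06
Round up: n = 155.

n = 155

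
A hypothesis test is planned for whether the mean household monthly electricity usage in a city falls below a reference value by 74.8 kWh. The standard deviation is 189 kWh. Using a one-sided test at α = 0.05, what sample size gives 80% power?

n = 40

For a one-sample z-test, n = ((z_α + z_β)·σ/δ)².
z_α = 1.645 (one-sided α = 0.05); z_β = 0.842 (power 80% → β = 0.2).
n = (2.487 × 189 / 74.8)² = 39.49
Round up: n = 40.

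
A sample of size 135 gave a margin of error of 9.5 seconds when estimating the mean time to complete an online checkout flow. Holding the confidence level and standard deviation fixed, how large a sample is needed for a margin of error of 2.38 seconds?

2151

Margin of error scales as 1/√n, so n₂ = n₁·(E₁/E₂)².
n₂ = 135 × (9.5/2.38)² = 135 × 15.93 = 2150.55
Round up: n₂ = 2151.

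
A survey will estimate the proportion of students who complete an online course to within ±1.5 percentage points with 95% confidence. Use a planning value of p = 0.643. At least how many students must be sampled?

n = 3920

For a proportion with margin E = 0.015 at 95% confidence, z = 1.960.
n = p̂(1−p̂)(z/E)² = 0.643 × 0.357 × (1.960/0.015)² = 3919.30
Round up: n = 3920.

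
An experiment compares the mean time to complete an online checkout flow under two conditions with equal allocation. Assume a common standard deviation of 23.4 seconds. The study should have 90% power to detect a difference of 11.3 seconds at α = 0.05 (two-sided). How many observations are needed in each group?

91 per group

For two equal groups, n per group = 2·((z_{α/2} + z_β)·σ/δ)².
z_{α/2} = 1.960; z_β = 1.282 (power 90%).
n = 2 × (3.242 × 23.4 / 11.3)² = 2 × 45.07 = 90.14
Round up: n = 91 per group.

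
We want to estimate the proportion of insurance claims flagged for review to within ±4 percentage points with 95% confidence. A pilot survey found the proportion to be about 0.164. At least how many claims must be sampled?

n = 330

For a proportion with margin E = 0.04 at 95% confidence, z = 1.960.
n = p̂(1−p̂)(z/E)² = 0.164 × 0.836 × (1.960/0.04)² = 329.19
Round up: n = 330.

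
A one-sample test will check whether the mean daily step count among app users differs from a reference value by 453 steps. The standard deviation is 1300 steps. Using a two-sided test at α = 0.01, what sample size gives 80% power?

For a one-sample z-test, n = ((z_{α/2} + z_β)·σ/δ)².
z_{α/2} = 2.576 (two-sided α = 0.01); z_β = 0.842 (power 80% → β = 0.2).
n = (3.418 × 1300 / 453)² = 96.21
Round up: n = 97.

97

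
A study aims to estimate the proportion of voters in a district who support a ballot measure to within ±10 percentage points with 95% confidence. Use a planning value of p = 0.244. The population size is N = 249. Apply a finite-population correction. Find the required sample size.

For a proportion with margin E = 0.1 at 95% confidence, z = 1.960.
n = p̂(1−p̂)(z/E)² = 0.244 × 0.756 × (1.960/0.1)² = 70.86 — call this n₀.
Finite-population correction with N = 249: n = n₀ / (1 + (n₀−1)/N) = 70.86 / 1.281 = 55.32
Round up: n = 56.

56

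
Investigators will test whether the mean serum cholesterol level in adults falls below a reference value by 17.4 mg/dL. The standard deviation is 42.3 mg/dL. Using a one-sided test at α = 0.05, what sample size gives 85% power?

n = 43

For a one-sample z-test, n = ((z_α + z_β)·σ/δ)².
z_α = 1.645 (one-sided α = 0.05); z_β = 1.036 (power 85% → β = 0.15).
n = (2.681 × 42.3 / 17.4)² = 42.48
Round up: n = 43.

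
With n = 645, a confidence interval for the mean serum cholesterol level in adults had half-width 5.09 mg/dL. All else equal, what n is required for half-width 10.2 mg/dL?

Margin of error scales as 1/√n, so n₂ = n₁·(E₁/E₂)².
n₂ = 645 × (5.09/10.2)² = 645 × 0.249 = 160.60
Round up: n₂ = 161.

161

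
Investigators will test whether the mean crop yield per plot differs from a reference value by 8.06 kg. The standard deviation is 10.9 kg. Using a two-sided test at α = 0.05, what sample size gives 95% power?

24

For a one-sample z-test, n = ((z_{α/2} + z_β)·σ/δ)².
z_{α/2} = 1.960 (two-sided α = 0.05); z_β = 1.645 (power 95% → β = 0.05).
n = (3.605 × 10.9 / 8.06)² = 23.77
Round up: n = 24.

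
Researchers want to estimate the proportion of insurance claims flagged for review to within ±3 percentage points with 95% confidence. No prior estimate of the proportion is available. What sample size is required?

For a proportion with margin E = 0.03 at 95% confidence, z = 1.960.
With no prior estimate, use p = 0.5, which maximizes p(1−p) at 0.25.
n = 0.25 × (z/E)² = 0.25 × (1.960/0.03)² = 1067.11
Round up: n = 1068.

1068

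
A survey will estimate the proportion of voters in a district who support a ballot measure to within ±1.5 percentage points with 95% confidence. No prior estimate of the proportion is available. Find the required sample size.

For a proportion with margin E = 0.015 at 95% confidence, z = 1.960.
With no prior estimate, use p = 0.5, which maximizes p(1−p) at 0.25.
n = 0.25 × (z/E)² = 0.25 × (1.960/0.015)² = 4268.44
Round up: n = 4269.

4269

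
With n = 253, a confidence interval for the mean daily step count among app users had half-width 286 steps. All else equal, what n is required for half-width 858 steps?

Margin of error scales as 1/√n, so n₂ = n₁·(E₁/E₂)².
n₂ = 253 × (286/858)² = 253 × 0.1111 = 28.11
Round up: n₂ = 29.

n = 29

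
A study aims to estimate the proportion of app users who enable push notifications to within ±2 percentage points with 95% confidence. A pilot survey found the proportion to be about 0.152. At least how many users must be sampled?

For a proportion with margin E = 0.02 at 95% confidence, z = 1.960.
n = p̂(1−p̂)(z/E)² = 0.152 × 0.848 × (1.960/0.02)² = 1237.92
Round up: n = 1238.

1238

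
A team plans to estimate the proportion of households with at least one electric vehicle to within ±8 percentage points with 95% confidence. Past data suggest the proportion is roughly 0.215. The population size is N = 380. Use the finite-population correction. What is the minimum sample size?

81

For a proportion with margin E = 0.08 at 95% confidence, z = 1.960.
n = p̂(1−p̂)(z/E)² = 0.215 × 0.785 × (1.960/0.08)² = 101.31 — call this n₀.
Finite-population correction with N = 380: n = n₀ / (1 + (n₀−1)/N) = 101.31 / 1.264 = 80.15
Round up: n = 81.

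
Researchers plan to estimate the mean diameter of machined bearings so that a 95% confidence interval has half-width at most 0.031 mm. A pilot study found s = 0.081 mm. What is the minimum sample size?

For a mean, the margin of error is E = z·σ/√n, so n = (zσ/E)².
At 95% confidence, z = 1.960.
n = (1.960 × 0.081 / 0.031)² = 26.23
Round up: n = 27.

n = 27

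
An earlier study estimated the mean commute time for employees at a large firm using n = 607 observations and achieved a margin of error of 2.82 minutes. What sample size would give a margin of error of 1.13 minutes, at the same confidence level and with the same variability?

Margin of error scales as 1/√n, so n₂ = n₁·(E₁/E₂)².
n₂ = 607 × (2.82/1.13)² = 607 × 6.228 = 3780.40
Round up: n₂ = 3781.

3781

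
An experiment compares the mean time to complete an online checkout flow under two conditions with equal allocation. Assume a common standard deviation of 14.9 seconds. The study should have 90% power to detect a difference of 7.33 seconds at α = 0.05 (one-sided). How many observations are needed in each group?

71 per group

For two equal groups, n per group = 2·((z_α + z_β)·σ/δ)².
z_α = 1.645; z_β = 1.282 (power 90%).
n = 2 × (2.927 × 14.9 / 7.33)² = 2 × 35.40 = 70.80
Round up: n = 71 per group.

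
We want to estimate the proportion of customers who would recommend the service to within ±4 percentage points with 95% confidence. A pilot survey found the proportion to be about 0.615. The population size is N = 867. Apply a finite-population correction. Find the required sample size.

344

For a proportion with margin E = 0.04 at 95% confidence, z = 1.960.
n = p̂(1−p̂)(z/E)² = 0.615 × 0.385 × (1.960/0.04)² = 568.50 — call this n₀.
Finite-population correction with N = 867: n = n₀ / (1 + (n₀−1)/N) = 568.50 / 1.655 = 343.50
Round up: n = 344.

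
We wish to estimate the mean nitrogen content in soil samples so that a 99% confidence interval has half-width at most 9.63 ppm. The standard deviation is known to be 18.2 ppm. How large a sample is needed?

n = 24

For a mean, the margin of error is E = z·σ/√n, so n = (zσ/E)².
At 99% confidence, z = 2.576.
n = (2.576 × 18.2 / 9.63)² = 23.70
Round up: n = 24.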